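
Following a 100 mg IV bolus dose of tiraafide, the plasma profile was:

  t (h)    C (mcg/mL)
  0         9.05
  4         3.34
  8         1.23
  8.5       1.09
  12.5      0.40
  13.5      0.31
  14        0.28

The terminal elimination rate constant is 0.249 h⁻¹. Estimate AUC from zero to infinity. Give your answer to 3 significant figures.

AUC = 39.1 mcg/mL·h

Trapezoidal AUC_0→14:
  [0→4]: (9.05+3.34)/2 × 4 = 24.78
  [4→8]: (3.34+1.23)/2 × 4 = 9.14
  [8→8.5]: (1.23+1.09)/2 × 0.5 = 0.58
  [8.5→12.5]: (1.09+0.40)/2 × 4 = 2.98
  [12.5→13.5]: (0.40+0.31)/2 × 1 = 0.355
  [13.5→14]: (0.31+0.28)/2 × 0.5 = 0.1475
  Sum = 37.9825 mcg/mL·h
Extrapolated tail: C_last / k_e = 0.28 / 0.249 = 1.124
AUC_0→∞ = 37.9825 + 1.124 = 39.1065 mcg/mL·h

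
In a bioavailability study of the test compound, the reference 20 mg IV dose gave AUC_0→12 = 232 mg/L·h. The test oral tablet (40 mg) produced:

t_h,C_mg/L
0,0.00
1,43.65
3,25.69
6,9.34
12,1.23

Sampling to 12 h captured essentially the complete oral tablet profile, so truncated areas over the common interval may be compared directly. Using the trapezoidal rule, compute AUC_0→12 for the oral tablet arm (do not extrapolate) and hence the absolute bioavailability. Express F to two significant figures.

Trapezoidal AUC_0→12 (oral tablet):
  [0→1]: (0.00+43.65)/2 × 1 = 21.825
  [1→3]: (43.65+25.69)/2 × 2 = 69.34
  [3→6]: (25.69+9.34)/2 × 3 = 52.545
  [6→12]: (9.34+1.23)/2 × 6 = 31.71
  Sum = 175.42 mg/L·h
F = (AUC_ev/D_ev)/(AUC_iv/D_iv) = (175.42/40)/(232/20) = 4.3855/11.6 = 0.3781

F = 0.38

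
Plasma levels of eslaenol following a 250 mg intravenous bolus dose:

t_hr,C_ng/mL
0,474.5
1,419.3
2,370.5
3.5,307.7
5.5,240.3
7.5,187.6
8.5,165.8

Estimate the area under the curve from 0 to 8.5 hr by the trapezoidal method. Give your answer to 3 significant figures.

Trapezoidal AUC_0→8.5:
  [0→1]: (474.5+419.3)/2 × 1 = 446.9
  [1→2]: (419.3+370.5)/2 × 1 = 394.9
  [2→3.5]: (370.5+307.7)/2 × 1.5 = 508.65
  [3.5→5.5]: (307.7+240.3)/2 × 2 = 548.0
  [5.5→7.5]: (240.3+187.6)/2 × 2 = 427.9
  [7.5→8.5]: (187.6+165.8)/2 × 1 = 176.7
  Sum = 2503.05 ng/mL·hr

AUC = 2500 ng/mL·hr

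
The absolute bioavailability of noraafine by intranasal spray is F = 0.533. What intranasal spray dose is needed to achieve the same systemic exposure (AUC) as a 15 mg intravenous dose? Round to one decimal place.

For equal systemic exposure: F × D_ev = D_iv
D_ev = D_iv / F = 15 / 0.533 = 28.1426 mg

D_intranasal = 28.1 mg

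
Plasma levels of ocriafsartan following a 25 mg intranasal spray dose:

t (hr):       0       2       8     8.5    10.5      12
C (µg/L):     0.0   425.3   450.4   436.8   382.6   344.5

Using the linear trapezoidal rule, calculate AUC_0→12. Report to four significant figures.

Trapezoidal AUC_0→12:
  [0→2]: (0.0+425.3)/2 × 2 = 425.3
  [2→8]: (425.3+450.4)/2 × 6 = 2627.1
  [8→8.5]: (450.4+436.8)/2 × 0.5 = 221.8
  [8.5→10.5]: (436.8+382.6)/2 × 2 = 819.4
  [10.5→12]: (382.6+344.5)/2 × 1.5 = 545.325
  Sum = 4638.925 µg/L·hr

AUC = 4639 µg/L·hr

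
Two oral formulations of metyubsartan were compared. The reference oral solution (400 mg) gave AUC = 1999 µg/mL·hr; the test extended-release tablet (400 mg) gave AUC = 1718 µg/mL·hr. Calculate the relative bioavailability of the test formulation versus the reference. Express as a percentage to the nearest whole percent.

F_rel = (AUC_test/D_test) / (AUC_ref/D_ref)
      = (1718/400) / (1999/400)
      = 4.295 / 4.9975 = 0.8594 = 85.94%

F_rel = 86%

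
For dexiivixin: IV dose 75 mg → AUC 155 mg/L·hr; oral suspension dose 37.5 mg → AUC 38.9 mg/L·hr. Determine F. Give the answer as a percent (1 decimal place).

F = (AUC_ev / D_ev) / (AUC_iv / D_iv)
  = (38.9/37.5) / (155/75)
  = 1.03733 / 2.06667 = 0.5019
  = 50.19%

F = 50.2%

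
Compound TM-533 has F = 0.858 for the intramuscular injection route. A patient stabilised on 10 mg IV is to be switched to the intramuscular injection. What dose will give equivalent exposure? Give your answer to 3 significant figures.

For equal systemic exposure: F × D_ev = D_iv
D_ev = D_iv / F = 10 / 0.858 = 11.655 mg

D_intramuscular = 11.7 mg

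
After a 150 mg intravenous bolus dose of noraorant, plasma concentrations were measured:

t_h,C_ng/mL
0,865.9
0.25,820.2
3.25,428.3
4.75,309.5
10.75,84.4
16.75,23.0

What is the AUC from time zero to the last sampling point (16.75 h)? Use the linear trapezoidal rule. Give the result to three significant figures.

AUC = 4140 ng/mL·h

Trapezoidal AUC_0→16.75:
  [0→0.25]: (865.9+820.2)/2 × 0.25 = 210.7625
  [0.25→3.25]: (820.2+428.3)/2 × 3 = 1872.75
  [3.25→4.75]: (428.3+309.5)/2 × 1.5 = 553.35
  [4.75→10.75]: (309.5+84.4)/2 × 6 = 1181.7
  [10.75→16.75]: (84.4+23.0)/2 × 6 = 322.2
  Sum = 4140.7625 ng/mL·h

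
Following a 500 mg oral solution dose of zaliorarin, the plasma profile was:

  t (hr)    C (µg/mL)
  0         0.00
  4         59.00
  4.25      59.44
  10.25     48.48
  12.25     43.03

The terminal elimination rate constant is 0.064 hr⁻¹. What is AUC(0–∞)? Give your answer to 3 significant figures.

Trapezoidal AUC_0→12.25:
  [0→4]: (0.00+59.00)/2 × 4 = 118.0
  [4→4.25]: (59.00+59.44)/2 × 0.25 = 14.805
  [4.25→10.25]: (59.44+48.48)/2 × 6 = 323.76
  [10.25→12.25]: (48.48+43.03)/2 × 2 = 91.51
  Sum = 548.075 µg/mL·hr
Extrapolated tail: C_last / k_e = 43.03 / 0.064 = 672.344
AUC_0→∞ = 548.075 + 672.344 = 1220.419 µg/mL·hr

AUC = 1220 µg/mL·hr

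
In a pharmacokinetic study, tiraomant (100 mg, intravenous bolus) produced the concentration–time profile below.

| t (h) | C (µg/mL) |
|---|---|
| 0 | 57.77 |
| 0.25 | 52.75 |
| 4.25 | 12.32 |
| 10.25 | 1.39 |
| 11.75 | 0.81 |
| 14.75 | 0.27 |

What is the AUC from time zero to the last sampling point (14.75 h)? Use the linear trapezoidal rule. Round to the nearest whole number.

AUC = 188 µg/mL·h

Trapezoidal AUC_0→14.75:
  [0→0.25]: (57.77+52.75)/2 × 0.25 = 13.815
  [0.25→4.25]: (52.75+12.32)/2 × 4 = 130.14
  [4.25→10.25]: (12.32+1.39)/2 × 6 = 41.13
  [10.25→11.75]: (1.39+0.81)/2 × 1.5 = 1.65
  [11.75→14.75]: (0.81+0.27)/2 × 3 = 1.62
  Sum = 188.355 µg/mL·h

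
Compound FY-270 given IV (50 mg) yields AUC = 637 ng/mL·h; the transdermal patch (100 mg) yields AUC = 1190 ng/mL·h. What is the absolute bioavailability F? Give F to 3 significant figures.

F = 0.934

F = (AUC_ev / D_ev) / (AUC_iv / D_iv)
  = (1190/100) / (637/50)
  = 11.9 / 12.74 = 0.9341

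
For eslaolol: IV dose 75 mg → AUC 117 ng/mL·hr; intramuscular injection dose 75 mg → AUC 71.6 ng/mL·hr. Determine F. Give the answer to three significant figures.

F = (AUC_ev / D_ev) / (AUC_iv / D_iv)
  = (71.6/75) / (117/75)
  = 0.954667 / 1.56 = 0.6120

F = 0.612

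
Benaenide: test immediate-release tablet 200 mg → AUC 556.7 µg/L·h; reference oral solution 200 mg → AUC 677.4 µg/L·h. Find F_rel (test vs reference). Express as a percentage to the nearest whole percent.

F_rel = (AUC_test/D_test) / (AUC_ref/D_ref)
      = (556.7/200) / (677.4/200)
      = 2.7835 / 3.387 = 0.8218 = 82.18%

F_rel = 82%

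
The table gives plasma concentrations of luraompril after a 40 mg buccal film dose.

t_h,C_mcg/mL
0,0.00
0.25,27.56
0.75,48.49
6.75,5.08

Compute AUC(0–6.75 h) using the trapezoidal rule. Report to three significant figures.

Trapezoidal AUC_0→6.75:
  [0→0.25]: (0.00+27.56)/2 × 0.25 = 3.445
  [0.25→0.75]: (27.56+48.49)/2 × 0.5 = 19.0125
  [0.75→6.75]: (48.49+5.08)/2 × 6 = 160.71
  Sum = 183.1675 mcg/mL·h

AUC = 183 mcg/mL·h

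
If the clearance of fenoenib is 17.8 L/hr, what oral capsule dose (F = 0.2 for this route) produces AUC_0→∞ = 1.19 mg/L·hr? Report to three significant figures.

Dose = 106 mg

Dose = CL × AUC_0→∞ / F
     = 17.8 × 1.19 / 0.2 = 105.91 mg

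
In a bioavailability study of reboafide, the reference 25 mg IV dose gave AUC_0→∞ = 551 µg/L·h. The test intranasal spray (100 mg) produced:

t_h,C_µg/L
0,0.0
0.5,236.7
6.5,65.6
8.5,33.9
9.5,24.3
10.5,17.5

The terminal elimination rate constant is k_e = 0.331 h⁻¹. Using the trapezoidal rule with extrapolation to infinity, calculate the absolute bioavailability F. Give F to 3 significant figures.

Trapezoidal AUC_0→10.5 (intranasal spray):
  [0→0.5]: (0.0+236.7)/2 × 0.5 = 59.175
  [0.5→6.5]: (236.7+65.6)/2 × 6 = 906.9
  [6.5→8.5]: (65.6+33.9)/2 × 2 = 99.5
  [8.5→9.5]: (33.9+24.3)/2 × 1 = 29.1
  [9.5→10.5]: (24.3+17.5)/2 × 1 = 20.9
  Sum = 1115.575 µg/L·h
Tail: C_last/k_e = 17.5/0.331 = 52.870
AUC_0→∞ (intranasal spray) = 1115.575 + 52.870 = 1168.445 µg/L·h
F = (AUC_ev/D_ev)/(AUC_iv/D_iv) = (1168.445/100)/(551/25) = 11.68445/22.04 = 0.5301

F = 0.530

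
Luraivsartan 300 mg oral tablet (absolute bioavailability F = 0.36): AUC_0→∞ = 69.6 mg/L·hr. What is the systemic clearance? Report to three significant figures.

CL = 1.55 L/hr

CL = F × Dose / AUC_0→∞
   = 0.36 × 300 / 69.6 = 1.55172 L/hr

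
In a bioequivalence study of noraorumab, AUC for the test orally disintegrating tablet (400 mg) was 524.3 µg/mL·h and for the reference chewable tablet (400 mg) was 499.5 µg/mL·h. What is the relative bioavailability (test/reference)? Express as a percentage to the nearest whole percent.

F_rel = 105%

F_rel = (AUC_test/D_test) / (AUC_ref/D_ref)
      = (524.3/400) / (499.5/400)
      = 1.31075 / 1.24875 = 1.0496 = 104.96%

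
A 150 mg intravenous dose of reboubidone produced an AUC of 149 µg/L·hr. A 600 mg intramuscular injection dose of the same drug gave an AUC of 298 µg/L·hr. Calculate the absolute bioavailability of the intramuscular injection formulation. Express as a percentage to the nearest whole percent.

F = 50%

F = (AUC_ev / D_ev) / (AUC_iv / D_iv)
  = (298/600) / (149/150)
  = 0.496667 / 0.993333 = 0.5000
  = 50.00%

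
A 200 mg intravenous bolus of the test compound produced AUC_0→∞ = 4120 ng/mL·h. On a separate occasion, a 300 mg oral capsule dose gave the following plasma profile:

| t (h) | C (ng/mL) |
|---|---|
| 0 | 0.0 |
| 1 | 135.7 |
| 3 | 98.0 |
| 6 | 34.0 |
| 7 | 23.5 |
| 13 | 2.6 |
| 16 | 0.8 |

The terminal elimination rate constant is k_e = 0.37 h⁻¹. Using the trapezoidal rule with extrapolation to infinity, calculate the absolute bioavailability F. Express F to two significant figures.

F = 0.099

Trapezoidal AUC_0→16 (oral capsule):
  [0→1]: (0.0+135.7)/2 × 1 = 67.85
  [1→3]: (135.7+98.0)/2 × 2 = 233.7
  [3→6]: (98.0+34.0)/2 × 3 = 198.0
  [6→7]: (34.0+23.5)/2 × 1 = 28.75
  [7→13]: (23.5+2.6)/2 × 6 = 78.3
  [13→16]: (2.6+0.8)/2 × 3 = 5.1
  Sum = 611.7 ng/mL·h
Tail: C_last/k_e = 0.8/0.37 = 2.162
AUC_0→∞ (oral capsule) = 611.7 + 2.162 = 613.862 ng/mL·h
F = (AUC_ev/D_ev)/(AUC_iv/D_iv) = (613.862/300)/(4120/200) = 2.04621/20.6 = 0.0993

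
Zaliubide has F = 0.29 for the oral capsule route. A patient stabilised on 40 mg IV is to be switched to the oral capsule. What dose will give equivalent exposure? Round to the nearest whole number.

D_oral = 138 mg

For equal systemic exposure: F × D_ev = D_iv
D_ev = D_iv / F = 40 / 0.29 = 137.931 mg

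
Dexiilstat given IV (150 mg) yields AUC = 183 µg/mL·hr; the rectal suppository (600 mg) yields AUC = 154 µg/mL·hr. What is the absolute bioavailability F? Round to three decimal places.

F = (AUC_ev / D_ev) / (AUC_iv / D_iv)
  = (154/600) / (183/150)
  = 0.256667 / 1.22 = 0.2104

F = 0.210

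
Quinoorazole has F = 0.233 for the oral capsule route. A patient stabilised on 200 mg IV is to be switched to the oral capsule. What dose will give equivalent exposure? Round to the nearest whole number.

D_oral = 858 mg

For equal systemic exposure: F × D_ev = D_iv
D_ev = D_iv / F = 200 / 0.233 = 858.369 mg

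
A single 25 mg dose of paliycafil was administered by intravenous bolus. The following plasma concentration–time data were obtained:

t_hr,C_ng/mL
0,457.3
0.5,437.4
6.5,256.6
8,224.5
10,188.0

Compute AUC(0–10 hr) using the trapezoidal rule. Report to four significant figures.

AUC = 3079 ng/mL·hr

Trapezoidal AUC_0→10:
  [0→0.5]: (457.3+437.4)/2 × 0.5 = 223.675
  [0.5→6.5]: (437.4+256.6)/2 × 6 = 2082.0
  [6.5→8]: (256.6+224.5)/2 × 1.5 = 360.825
  [8→10]: (224.5+188.0)/2 × 2 = 412.5
  Sum = 3079.0 ng/mL·hr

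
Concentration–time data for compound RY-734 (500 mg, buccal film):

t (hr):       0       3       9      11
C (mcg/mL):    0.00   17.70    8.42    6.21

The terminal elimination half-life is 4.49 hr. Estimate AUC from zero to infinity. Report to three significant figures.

AUC = 160 mcg/mL·hr

Trapezoidal AUC_0→11:
  [0→3]: (0.00+17.70)/2 × 3 = 26.55
  [3→9]: (17.70+8.42)/2 × 6 = 78.36
  [9→11]: (8.42+6.21)/2 × 2 = 14.63
  Sum = 119.54 mcg/mL·hr
k_e = ln2 / t½ = 0.693147 / 4.49 = 0.1544 hr^-1
Extrapolated tail: C_last / k_e = 6.21 / 0.1544 = 40.220
AUC_0→∞ = 119.54 + 40.220 = 159.76 mcg/mL·hr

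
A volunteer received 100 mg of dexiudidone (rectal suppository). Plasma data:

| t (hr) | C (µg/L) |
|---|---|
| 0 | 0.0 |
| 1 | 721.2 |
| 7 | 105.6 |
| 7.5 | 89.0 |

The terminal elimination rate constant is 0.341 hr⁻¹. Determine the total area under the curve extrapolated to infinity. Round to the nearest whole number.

Trapezoidal AUC_0→7.5:
  [0→1]: (0.0+721.2)/2 × 1 = 360.6
  [1→7]: (721.2+105.6)/2 × 6 = 2480.4
  [7→7.5]: (105.6+89.0)/2 × 0.5 = 48.65
  Sum = 2889.65 µg/L·hr
Extrapolated tail: C_last / k_e = 89.0 / 0.341 = 260.997
AUC_0→∞ = 2889.65 + 260.997 = 3150.647 µg/L·hr

AUC = 3151 µg/L·hr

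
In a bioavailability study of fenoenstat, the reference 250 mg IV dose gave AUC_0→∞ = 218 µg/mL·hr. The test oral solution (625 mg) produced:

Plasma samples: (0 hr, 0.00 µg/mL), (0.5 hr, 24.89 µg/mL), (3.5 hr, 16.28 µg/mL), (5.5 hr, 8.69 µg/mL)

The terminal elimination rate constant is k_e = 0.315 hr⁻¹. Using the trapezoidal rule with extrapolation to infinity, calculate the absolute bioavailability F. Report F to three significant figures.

F = 0.221

Trapezoidal AUC_0→5.5 (oral solution):
  [0→0.5]: (0.00+24.89)/2 × 0.5 = 6.2225
  [0.5→3.5]: (24.89+16.28)/2 × 3 = 61.755
  [3.5→5.5]: (16.28+8.69)/2 × 2 = 24.97
  Sum = 92.9475 µg/mL·hr
Tail: C_last/k_e = 8.69/0.315 = 27.587
AUC_0→∞ (oral solution) = 92.9475 + 27.587 = 120.5345 µg/mL·hr
F = (AUC_ev/D_ev)/(AUC_iv/D_iv) = (120.5345/625)/(218/250) = 0.1928552/0.872 = 0.2212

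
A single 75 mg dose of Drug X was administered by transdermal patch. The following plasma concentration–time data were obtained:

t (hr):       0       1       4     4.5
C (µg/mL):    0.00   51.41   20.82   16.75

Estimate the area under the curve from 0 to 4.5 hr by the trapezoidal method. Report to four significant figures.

AUC = 143.4 µg/mL·hr

Trapezoidal AUC_0→4.5:
  [0→1]: (0.00+51.41)/2 × 1 = 25.705
  [1→4]: (51.41+20.82)/2 × 3 = 108.345
  [4→4.5]: (20.82+16.75)/2 × 0.5 = 9.3925
  Sum = 143.4425 µg/mL·hr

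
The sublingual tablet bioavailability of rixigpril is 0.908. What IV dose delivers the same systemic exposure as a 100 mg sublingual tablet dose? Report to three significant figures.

Systemic exposure from an extravascular dose = F × D_ev, so the equivalent IV dose is F × D_ev.
D_iv = F × D_ev = 0.908 × 100 = 90.8 mg

D_iv = 90.8 mg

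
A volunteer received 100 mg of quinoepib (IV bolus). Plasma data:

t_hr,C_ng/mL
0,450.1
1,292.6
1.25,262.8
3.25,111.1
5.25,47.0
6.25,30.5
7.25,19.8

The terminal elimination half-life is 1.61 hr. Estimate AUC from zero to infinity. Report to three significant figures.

AUC = 1080 ng/mL·hr

Trapezoidal AUC_0→7.25:
  [0→1]: (450.1+292.6)/2 × 1 = 371.35
  [1→1.25]: (292.6+262.8)/2 × 0.25 = 69.425
  [1.25→3.25]: (262.8+111.1)/2 × 2 = 373.9
  [3.25→5.25]: (111.1+47.0)/2 × 2 = 158.1
  [5.25→6.25]: (47.0+30.5)/2 × 1 = 38.75
  [6.25→7.25]: (30.5+19.8)/2 × 1 = 25.15
  Sum = 1036.675 ng/mL·hr
k_e = ln2 / t½ = 0.693147 / 1.61 = 0.4305 hr^-1
Extrapolated tail: C_last / k_e = 19.8 / 0.4305 = 45.993
AUC_0→∞ = 1036.675 + 45.993 = 1082.668 ng/mL·hr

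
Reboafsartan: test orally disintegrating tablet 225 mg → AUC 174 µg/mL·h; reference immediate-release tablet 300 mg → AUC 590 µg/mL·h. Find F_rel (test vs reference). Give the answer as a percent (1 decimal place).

F_rel = (AUC_test/D_test) / (AUC_ref/D_ref)
      = (174/225) / (590/300)
      = 0.773333 / 1.96667 = 0.3932 = 39.32%

F_rel = 39.3%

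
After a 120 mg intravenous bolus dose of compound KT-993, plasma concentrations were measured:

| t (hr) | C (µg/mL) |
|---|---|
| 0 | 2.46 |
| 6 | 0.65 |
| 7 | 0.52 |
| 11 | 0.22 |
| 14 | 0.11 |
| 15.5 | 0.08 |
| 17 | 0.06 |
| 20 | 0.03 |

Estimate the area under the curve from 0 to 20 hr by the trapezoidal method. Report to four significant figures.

AUC = 12.27 µg/mL·hr

Trapezoidal AUC_0→20:
  [0→6]: (2.46+0.65)/2 × 6 = 9.33
  [6→7]: (0.65+0.52)/2 × 1 = 0.585
  [7→11]: (0.52+0.22)/2 × 4 = 1.48
  [11→14]: (0.22+0.11)/2 × 3 = 0.495
  [14→15.5]: (0.11+0.08)/2 × 1.5 = 0.1425
  [15.5→17]: (0.08+0.06)/2 × 1.5 = 0.105
  [17→20]: (0.06+0.03)/2 × 3 = 0.135
  Sum = 12.2725 µg/mL·hr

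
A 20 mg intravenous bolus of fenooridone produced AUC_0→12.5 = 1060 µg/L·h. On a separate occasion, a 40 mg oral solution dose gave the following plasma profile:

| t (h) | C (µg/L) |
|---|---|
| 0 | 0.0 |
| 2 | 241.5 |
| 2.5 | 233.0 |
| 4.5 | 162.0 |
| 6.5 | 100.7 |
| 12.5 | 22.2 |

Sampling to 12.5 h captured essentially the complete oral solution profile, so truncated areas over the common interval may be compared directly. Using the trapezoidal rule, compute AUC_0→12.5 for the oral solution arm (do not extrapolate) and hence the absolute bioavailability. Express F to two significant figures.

F = 0.65

Trapezoidal AUC_0→12.5 (oral solution):
  [0→2]: (0.0+241.5)/2 × 2 = 241.5
  [2→2.5]: (241.5+233.0)/2 × 0.5 = 118.625
  [2.5→4.5]: (233.0+162.0)/2 × 2 = 395.0
  [4.5→6.5]: (162.0+100.7)/2 × 2 = 262.7
  [6.5→12.5]: (100.7+22.2)/2 × 6 = 368.7
  Sum = 1386.525 µg/L·h
F = (AUC_ev/D_ev)/(AUC_iv/D_iv) = (1386.525/40)/(1060/20) = 34.663125/53 = 0.6540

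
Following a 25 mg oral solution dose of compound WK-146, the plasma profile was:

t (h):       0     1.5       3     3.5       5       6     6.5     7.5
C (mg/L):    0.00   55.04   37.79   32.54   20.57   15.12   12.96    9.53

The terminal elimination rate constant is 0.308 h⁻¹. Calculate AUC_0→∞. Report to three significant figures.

Trapezoidal AUC_0→7.5:
  [0→1.5]: (0.00+55.04)/2 × 1.5 = 41.28
  [1.5→3]: (55.04+37.79)/2 × 1.5 = 69.6225
  [3→3.5]: (37.79+32.54)/2 × 0.5 = 17.5825
  [3.5→5]: (32.54+20.57)/2 × 1.5 = 39.8325
  [5→6]: (20.57+15.12)/2 × 1 = 17.845
  [6→6.5]: (15.12+12.96)/2 × 0.5 = 7.02
  [6.5→7.5]: (12.96+9.53)/2 × 1 = 11.245
  Sum = 204.4275 mg/L·h
Extrapolated tail: C_last / k_e = 9.53 / 0.308 = 30.942
AUC_0→∞ = 204.4275 + 30.942 = 235.3695 mg/L·h

AUC = 235 mg/L·h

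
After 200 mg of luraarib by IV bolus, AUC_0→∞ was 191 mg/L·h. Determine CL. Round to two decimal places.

CL = Dose_iv / AUC_0→∞
   = 200 / 191 = 1.04712 L/h

CL = 1.05 L/h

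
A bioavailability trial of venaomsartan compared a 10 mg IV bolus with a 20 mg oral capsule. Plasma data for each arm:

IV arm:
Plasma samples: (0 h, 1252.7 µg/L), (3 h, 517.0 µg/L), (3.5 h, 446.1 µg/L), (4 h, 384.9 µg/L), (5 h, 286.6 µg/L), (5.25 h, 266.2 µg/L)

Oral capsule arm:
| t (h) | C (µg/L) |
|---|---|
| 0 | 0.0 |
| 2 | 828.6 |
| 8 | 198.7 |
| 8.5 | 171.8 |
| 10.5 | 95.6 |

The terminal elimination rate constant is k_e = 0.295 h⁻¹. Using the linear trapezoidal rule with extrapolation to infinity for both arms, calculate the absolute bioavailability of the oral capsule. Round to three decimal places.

Trapezoidal AUC_0→5.25 (IV):
  [0→3]: (1252.7+517.0)/2 × 3 = 2654.55
  [3→3.5]: (517.0+446.1)/2 × 0.5 = 240.775
  [3.5→4]: (446.1+384.9)/2 × 0.5 = 207.75
  [4→5]: (384.9+286.6)/2 × 1 = 335.75
  [5→5.25]: (286.6+266.2)/2 × 0.25 = 69.1
  Sum = 3507.925 µg/L·h
IV tail: 266.2/0.295 = 902.373; AUC_iv,0→∞ = 3507.925 + 902.373 = 4410.298 µg/L·h
Trapezoidal AUC_0→10.5 (oral capsule):
  [0→2]: (0.0+828.6)/2 × 2 = 828.6
  [2→8]: (828.6+198.7)/2 × 6 = 3081.9
  [8→8.5]: (198.7+171.8)/2 × 0.5 = 92.625
  [8.5→10.5]: (171.8+95.6)/2 × 2 = 267.4
  Sum = 4270.525 µg/L·h
oral capsule tail: 95.6/0.295 = 324.068; AUC_ev,0→∞ = 4270.525 + 324.068 = 4594.593 µg/L·h
F = (AUC_ev/D_ev)/(AUC_iv/D_iv) = (4594.593/20)/(4410.298/10) = 229.72965/441.0298 = 0.5209

F = 0.521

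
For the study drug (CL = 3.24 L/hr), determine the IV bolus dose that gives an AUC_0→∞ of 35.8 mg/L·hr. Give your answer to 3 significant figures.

Dose = 116 mg

Dose_iv = CL × AUC_0→∞
     = 3.24 × 35.8 = 115.992 mg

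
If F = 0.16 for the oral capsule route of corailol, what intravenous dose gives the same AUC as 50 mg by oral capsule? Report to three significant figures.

Systemic exposure from an extravascular dose = F × D_ev, so the equivalent IV dose is F × D_ev.
D_iv = F × D_ev = 0.16 × 50 = 8 mg

D_iv = 8.00 mg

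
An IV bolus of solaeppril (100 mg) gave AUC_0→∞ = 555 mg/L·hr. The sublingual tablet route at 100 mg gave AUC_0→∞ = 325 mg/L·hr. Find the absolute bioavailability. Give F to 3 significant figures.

F = 0.586

F = (AUC_ev / D_ev) / (AUC_iv / D_iv)
  = (325/100) / (555/100)
  = 3.25 / 5.55 = 0.5856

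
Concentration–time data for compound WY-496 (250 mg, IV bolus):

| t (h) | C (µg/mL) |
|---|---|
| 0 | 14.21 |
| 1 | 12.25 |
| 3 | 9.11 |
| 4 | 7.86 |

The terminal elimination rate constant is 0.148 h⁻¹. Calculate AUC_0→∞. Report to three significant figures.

AUC = 96.2 µg/mL·h

Trapezoidal AUC_0→4:
  [0→1]: (14.21+12.25)/2 × 1 = 13.23
  [1→3]: (12.25+9.11)/2 × 2 = 21.36
  [3→4]: (9.11+7.86)/2 × 1 = 8.485
  Sum = 43.075 µg/mL·h
Extrapolated tail: C_last / k_e = 7.86 / 0.148 = 53.108
AUC_0→∞ = 43.075 + 53.108 = 96.183 µg/mL·h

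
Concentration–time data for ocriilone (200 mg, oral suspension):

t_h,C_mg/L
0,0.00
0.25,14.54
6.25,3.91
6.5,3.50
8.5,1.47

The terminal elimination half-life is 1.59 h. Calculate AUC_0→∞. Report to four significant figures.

AUC = 66.44 mg/L·h

Trapezoidal AUC_0→8.5:
  [0→0.25]: (0.00+14.54)/2 × 0.25 = 1.8175
  [0.25→6.25]: (14.54+3.91)/2 × 6 = 55.35
  [6.25→6.5]: (3.91+3.50)/2 × 0.25 = 0.92625
  [6.5→8.5]: (3.50+1.47)/2 × 2 = 4.97
  Sum = 63.06375 mg/L·h
k_e = ln2 / t½ = 0.693147 / 1.59 = 0.4359 h^-1
Extrapolated tail: C_last / k_e = 1.47 / 0.4359 = 3.372
AUC_0→∞ = 63.06375 + 3.372 = 66.43575 mg/L·h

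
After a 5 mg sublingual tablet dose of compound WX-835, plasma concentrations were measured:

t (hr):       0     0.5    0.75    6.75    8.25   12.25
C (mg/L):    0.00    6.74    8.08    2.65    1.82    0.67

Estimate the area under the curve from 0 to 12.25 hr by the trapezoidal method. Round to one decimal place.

AUC = 44.1 mg/L·hr

Trapezoidal AUC_0→12.25:
  [0→0.5]: (0.00+6.74)/2 × 0.5 = 1.685
  [0.5→0.75]: (6.74+8.08)/2 × 0.25 = 1.8525
  [0.75→6.75]: (8.08+2.65)/2 × 6 = 32.19
  [6.75→8.25]: (2.65+1.82)/2 × 1.5 = 3.3525
  [8.25→12.25]: (1.82+0.67)/2 × 4 = 4.98
  Sum = 44.06 mg/L·hr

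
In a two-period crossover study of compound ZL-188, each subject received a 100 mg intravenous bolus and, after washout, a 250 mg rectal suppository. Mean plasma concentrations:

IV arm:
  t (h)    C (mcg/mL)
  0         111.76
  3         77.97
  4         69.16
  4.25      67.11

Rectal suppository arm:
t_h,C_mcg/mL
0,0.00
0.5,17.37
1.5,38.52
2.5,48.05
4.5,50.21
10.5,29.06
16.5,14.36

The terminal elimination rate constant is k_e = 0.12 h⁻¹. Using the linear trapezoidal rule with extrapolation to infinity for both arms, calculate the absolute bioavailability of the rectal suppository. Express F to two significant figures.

F = 0.28

Trapezoidal AUC_0→4.25 (IV):
  [0→3]: (111.76+77.97)/2 × 3 = 284.595
  [3→4]: (77.97+69.16)/2 × 1 = 73.565
  [4→4.25]: (69.16+67.11)/2 × 0.25 = 17.03375
  Sum = 375.19375 mcg/mL·h
IV tail: 67.11/0.12 = 559.250; AUC_iv,0→∞ = 375.19375 + 559.250 = 934.44375 mcg/mL·h
Trapezoidal AUC_0→16.5 (rectal suppository):
  [0→0.5]: (0.00+17.37)/2 × 0.5 = 4.3425
  [0.5→1.5]: (17.37+38.52)/2 × 1 = 27.945
  [1.5→2.5]: (38.52+48.05)/2 × 1 = 43.285
  [2.5→4.5]: (48.05+50.21)/2 × 2 = 98.26
  [4.5→10.5]: (50.21+29.06)/2 × 6 = 237.81
  [10.5→16.5]: (29.06+14.36)/2 × 6 = 130.26
  Sum = 541.9025 mcg/mL·h
rectal suppository tail: 14.36/0.12 = 119.667; AUC_ev,0→∞ = 541.9025 + 119.667 = 661.5695 mcg/mL·h
F = (AUC_ev/D_ev)/(AUC_iv/D_iv) = (661.5695/250)/(934.44375/100) = 2.646278/9.3444375 = 0.2832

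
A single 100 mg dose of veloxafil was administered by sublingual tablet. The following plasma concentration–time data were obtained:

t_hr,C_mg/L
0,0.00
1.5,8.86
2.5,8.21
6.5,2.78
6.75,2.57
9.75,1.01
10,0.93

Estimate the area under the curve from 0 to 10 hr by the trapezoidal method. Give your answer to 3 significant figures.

AUC = 43.4 mg/L·hr

Trapezoidal AUC_0→10:
  [0→1.5]: (0.00+8.86)/2 × 1.5 = 6.645
  [1.5→2.5]: (8.86+8.21)/2 × 1 = 8.535
  [2.5→6.5]: (8.21+2.78)/2 × 4 = 21.98
  [6.5→6.75]: (2.78+2.57)/2 × 0.25 = 0.66875
  [6.75→9.75]: (2.57+1.01)/2 × 3 = 5.37
  [9.75→10]: (1.01+0.93)/2 × 0.25 = 0.2425
  Sum = 43.44125 mg/L·hr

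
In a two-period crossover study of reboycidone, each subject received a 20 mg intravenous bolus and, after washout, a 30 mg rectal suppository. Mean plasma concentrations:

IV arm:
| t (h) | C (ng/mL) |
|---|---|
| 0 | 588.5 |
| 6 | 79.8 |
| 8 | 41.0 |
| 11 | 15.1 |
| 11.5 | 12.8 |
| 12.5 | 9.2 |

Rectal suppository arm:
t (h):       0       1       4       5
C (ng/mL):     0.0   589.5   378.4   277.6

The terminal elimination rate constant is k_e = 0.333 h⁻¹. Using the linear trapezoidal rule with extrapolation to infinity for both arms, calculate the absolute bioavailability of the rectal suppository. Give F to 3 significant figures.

F = 0.860

Trapezoidal AUC_0→12.5 (IV):
  [0→6]: (588.5+79.8)/2 × 6 = 2004.9
  [6→8]: (79.8+41.0)/2 × 2 = 120.8
  [8→11]: (41.0+15.1)/2 × 3 = 84.15
  [11→11.5]: (15.1+12.8)/2 × 0.5 = 6.975
  [11.5→12.5]: (12.8+9.2)/2 × 1 = 11.0
  Sum = 2227.825 ng/mL·h
IV tail: 9.2/0.333 = 27.628; AUC_iv,0→∞ = 2227.825 + 27.628 = 2255.453 ng/mL·h
Trapezoidal AUC_0→5 (rectal suppository):
  [0→1]: (0.0+589.5)/2 × 1 = 294.75
  [1→4]: (589.5+378.4)/2 × 3 = 1451.85
  [4→5]: (378.4+277.6)/2 × 1 = 328.0
  Sum = 2074.6 ng/mL·h
rectal suppository tail: 277.6/0.333 = 833.634; AUC_ev,0→∞ = 2074.6 + 833.634 = 2908.234 ng/mL·h
F = (AUC_ev/D_ev)/(AUC_iv/D_iv) = (2908.234/30)/(2255.453/20) = 96.9411/112.77265 = 0.8596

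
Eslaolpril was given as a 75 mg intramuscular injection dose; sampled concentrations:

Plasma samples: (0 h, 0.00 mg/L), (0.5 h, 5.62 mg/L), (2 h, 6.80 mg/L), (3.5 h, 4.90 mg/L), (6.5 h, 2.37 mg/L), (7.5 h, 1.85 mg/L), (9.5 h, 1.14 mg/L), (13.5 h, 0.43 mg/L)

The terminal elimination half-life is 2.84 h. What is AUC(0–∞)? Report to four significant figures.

AUC = 40.40 mg/L·h

Trapezoidal AUC_0→13.5:
  [0→0.5]: (0.00+5.62)/2 × 0.5 = 1.405
  [0.5→2]: (5.62+6.80)/2 × 1.5 = 9.315
  [2→3.5]: (6.80+4.90)/2 × 1.5 = 8.775
  [3.5→6.5]: (4.90+2.37)/2 × 3 = 10.905
  [6.5→7.5]: (2.37+1.85)/2 × 1 = 2.11
  [7.5→9.5]: (1.85+1.14)/2 × 2 = 2.99
  [9.5→13.5]: (1.14+0.43)/2 × 4 = 3.14
  Sum = 38.64 mg/L·h
k_e = ln2 / t½ = 0.693147 / 2.84 = 0.2441 h^-1
Extrapolated tail: C_last / k_e = 0.43 / 0.2441 = 1.762
AUC_0→∞ = 38.64 + 1.762 = 40.402 mg/L·h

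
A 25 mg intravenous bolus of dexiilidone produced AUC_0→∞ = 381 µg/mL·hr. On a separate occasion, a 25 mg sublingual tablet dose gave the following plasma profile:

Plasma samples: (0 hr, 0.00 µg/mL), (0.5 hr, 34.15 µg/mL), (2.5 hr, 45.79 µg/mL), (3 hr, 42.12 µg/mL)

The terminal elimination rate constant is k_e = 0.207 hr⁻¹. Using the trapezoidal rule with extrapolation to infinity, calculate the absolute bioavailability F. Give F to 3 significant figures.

Trapezoidal AUC_0→3 (sublingual tablet):
  [0→0.5]: (0.00+34.15)/2 × 0.5 = 8.5375
  [0.5→2.5]: (34.15+45.79)/2 × 2 = 79.94
  [2.5→3]: (45.79+42.12)/2 × 0.5 = 21.9775
  Sum = 110.455 µg/mL·hr
Tail: C_last/k_e = 42.12/0.207 = 203.478
AUC_0→∞ (sublingual tablet) = 110.455 + 203.478 = 313.933 µg/mL·hr
F = (AUC_ev/D_ev)/(AUC_iv/D_iv) = (313.933/25)/(381/25) = 12.55732/15.24 = 0.8240

F = 0.824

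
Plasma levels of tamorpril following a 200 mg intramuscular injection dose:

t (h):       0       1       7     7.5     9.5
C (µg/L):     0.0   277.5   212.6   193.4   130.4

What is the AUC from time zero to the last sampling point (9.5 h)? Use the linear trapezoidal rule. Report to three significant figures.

Trapezoidal AUC_0→9.5:
  [0→1]: (0.0+277.5)/2 × 1 = 138.75
  [1→7]: (277.5+212.6)/2 × 6 = 1470.3
  [7→7.5]: (212.6+193.4)/2 × 0.5 = 101.5
  [7.5→9.5]: (193.4+130.4)/2 × 2 = 323.8
  Sum = 2034.35 µg/L·h

AUC = 2030 µg/L·h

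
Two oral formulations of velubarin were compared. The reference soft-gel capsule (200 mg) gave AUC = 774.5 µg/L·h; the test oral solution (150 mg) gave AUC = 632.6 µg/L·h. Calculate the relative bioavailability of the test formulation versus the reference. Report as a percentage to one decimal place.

F_rel = 108.9%

F_rel = (AUC_test/D_test) / (AUC_ref/D_ref)
      = (632.6/150) / (774.5/200)
      = 4.21733 / 3.8725 = 1.0890 = 108.90%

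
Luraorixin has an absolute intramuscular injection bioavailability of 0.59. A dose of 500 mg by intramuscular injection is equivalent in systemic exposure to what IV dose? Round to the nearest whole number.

Systemic exposure from an extravascular dose = F × D_ev, so the equivalent IV dose is F × D_ev.
D_iv = F × D_ev = 0.59 × 500 = 295 mg

D_iv = 295 mg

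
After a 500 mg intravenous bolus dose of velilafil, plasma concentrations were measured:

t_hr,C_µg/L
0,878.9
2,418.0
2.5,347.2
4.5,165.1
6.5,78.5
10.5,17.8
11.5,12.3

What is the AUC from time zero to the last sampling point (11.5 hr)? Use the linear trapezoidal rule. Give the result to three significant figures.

AUC = 2450 µg/L·hr

Trapezoidal AUC_0→11.5:
  [0→2]: (878.9+418.0)/2 × 2 = 1296.9
  [2→2.5]: (418.0+347.2)/2 × 0.5 = 191.3
  [2.5→4.5]: (347.2+165.1)/2 × 2 = 512.3
  [4.5→6.5]: (165.1+78.5)/2 × 2 = 243.6
  [6.5→10.5]: (78.5+17.8)/2 × 4 = 192.6
  [10.5→11.5]: (17.8+12.3)/2 × 1 = 15.05
  Sum = 2451.75 µg/L·hr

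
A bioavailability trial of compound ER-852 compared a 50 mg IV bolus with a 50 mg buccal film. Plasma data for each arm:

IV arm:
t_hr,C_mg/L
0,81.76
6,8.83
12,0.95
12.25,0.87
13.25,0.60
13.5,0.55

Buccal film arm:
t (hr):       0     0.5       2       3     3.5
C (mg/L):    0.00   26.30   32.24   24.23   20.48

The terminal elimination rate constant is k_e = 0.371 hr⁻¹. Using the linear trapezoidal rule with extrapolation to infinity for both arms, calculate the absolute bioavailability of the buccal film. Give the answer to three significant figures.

F = 0.478

Trapezoidal AUC_0→13.5 (IV):
  [0→6]: (81.76+8.83)/2 × 6 = 271.77
  [6→12]: (8.83+0.95)/2 × 6 = 29.34
  [12→12.25]: (0.95+0.87)/2 × 0.25 = 0.2275
  [12.25→13.25]: (0.87+0.60)/2 × 1 = 0.735
  [13.25→13.5]: (0.60+0.55)/2 × 0.25 = 0.14375
  Sum = 302.21625 mg/L·hr
IV tail: 0.55/0.371 = 1.482; AUC_iv,0→∞ = 302.21625 + 1.482 = 303.69825 mg/L·hr
Trapezoidal AUC_0→3.5 (buccal film):
  [0→0.5]: (0.00+26.30)/2 × 0.5 = 6.575
  [0.5→2]: (26.30+32.24)/2 × 1.5 = 43.905
  [2→3]: (32.24+24.23)/2 × 1 = 28.235
  [3→3.5]: (24.23+20.48)/2 × 0.5 = 11.1775
  Sum = 89.8925 mg/L·hr
buccal film tail: 20.48/0.371 = 55.202; AUC_ev,0→∞ = 89.8925 + 55.202 = 145.0945 mg/L·hr
F = (AUC_ev/D_ev)/(AUC_iv/D_iv) = (145.0945/50)/(303.69825/50) = 2.90189/6.073965 = 0.4778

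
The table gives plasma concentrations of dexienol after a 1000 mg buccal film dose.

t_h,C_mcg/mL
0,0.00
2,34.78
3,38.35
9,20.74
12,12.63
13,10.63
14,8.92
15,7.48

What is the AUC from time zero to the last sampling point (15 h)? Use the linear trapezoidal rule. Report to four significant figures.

AUC = 328.3 mcg/mL·h

Trapezoidal AUC_0→15:
  [0→2]: (0.00+34.78)/2 × 2 = 34.78
  [2→3]: (34.78+38.35)/2 × 1 = 36.565
  [3→9]: (38.35+20.74)/2 × 6 = 177.27
  [9→12]: (20.74+12.63)/2 × 3 = 50.055
  [12→13]: (12.63+10.63)/2 × 1 = 11.63
  [13→14]: (10.63+8.92)/2 × 1 = 9.775
  [14→15]: (8.92+7.48)/2 × 1 = 8.2
  Sum = 328.275 mcg/mL·h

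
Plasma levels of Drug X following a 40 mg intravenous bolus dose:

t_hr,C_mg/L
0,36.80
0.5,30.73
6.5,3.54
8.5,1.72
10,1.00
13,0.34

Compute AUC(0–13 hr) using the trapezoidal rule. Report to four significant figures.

AUC = 129.0 mg/L·hr

Trapezoidal AUC_0→13:
  [0→0.5]: (36.80+30.73)/2 × 0.5 = 16.8825
  [0.5→6.5]: (30.73+3.54)/2 × 6 = 102.81
  [6.5→8.5]: (3.54+1.72)/2 × 2 = 5.26
  [8.5→10]: (1.72+1.00)/2 × 1.5 = 2.04
  [10→13]: (1.00+0.34)/2 × 3 = 2.01
  Sum = 129.0025 mg/L·hr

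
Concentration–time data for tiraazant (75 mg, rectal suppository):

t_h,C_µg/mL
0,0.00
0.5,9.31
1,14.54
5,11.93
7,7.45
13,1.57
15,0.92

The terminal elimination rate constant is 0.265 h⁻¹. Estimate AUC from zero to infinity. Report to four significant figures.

Trapezoidal AUC_0→15:
  [0→0.5]: (0.00+9.31)/2 × 0.5 = 2.3275
  [0.5→1]: (9.31+14.54)/2 × 0.5 = 5.9625
  [1→5]: (14.54+11.93)/2 × 4 = 52.94
  [5→7]: (11.93+7.45)/2 × 2 = 19.38
  [7→13]: (7.45+1.57)/2 × 6 = 27.06
  [13→15]: (1.57+0.92)/2 × 2 = 2.49
  Sum = 110.16 µg/mL·h
Extrapolated tail: C_last / k_e = 0.92 / 0.265 = 3.472
AUC_0→∞ = 110.16 + 3.472 = 113.632 µg/mL·h

AUC = 113.6 µg/mL·h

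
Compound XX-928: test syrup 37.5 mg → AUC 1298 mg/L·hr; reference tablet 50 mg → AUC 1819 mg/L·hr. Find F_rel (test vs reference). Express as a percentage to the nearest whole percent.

F_rel = 95%

F_rel = (AUC_test/D_test) / (AUC_ref/D_ref)
      = (1298/37.5) / (1819/50)
      = 34.6133 / 36.38 = 0.9514 = 95.14%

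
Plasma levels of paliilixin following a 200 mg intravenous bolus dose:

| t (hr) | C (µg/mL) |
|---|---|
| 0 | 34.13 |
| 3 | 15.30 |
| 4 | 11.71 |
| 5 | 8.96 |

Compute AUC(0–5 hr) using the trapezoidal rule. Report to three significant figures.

AUC = 98.0 µg/mL·hr

Trapezoidal AUC_0→5:
  [0→3]: (34.13+15.30)/2 × 3 = 74.145
  [3→4]: (15.30+11.71)/2 × 1 = 13.505
  [4→5]: (11.71+8.96)/2 × 1 = 10.335
  Sum = 97.985 µg/mL·hr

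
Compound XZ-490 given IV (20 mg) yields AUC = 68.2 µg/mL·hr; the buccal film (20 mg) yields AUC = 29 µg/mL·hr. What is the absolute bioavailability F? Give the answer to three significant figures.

F = 0.425

F = (AUC_ev / D_ev) / (AUC_iv / D_iv)
  = (29/20) / (68.2/20)
  = 1.45 / 3.41 = 0.4252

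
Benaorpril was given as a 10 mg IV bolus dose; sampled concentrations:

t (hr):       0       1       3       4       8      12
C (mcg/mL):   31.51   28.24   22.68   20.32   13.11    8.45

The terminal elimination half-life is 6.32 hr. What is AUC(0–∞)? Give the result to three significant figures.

AUC = 289 mcg/mL·hr

Trapezoidal AUC_0→12:
  [0→1]: (31.51+28.24)/2 × 1 = 29.875
  [1→3]: (28.24+22.68)/2 × 2 = 50.92
  [3→4]: (22.68+20.32)/2 × 1 = 21.5
  [4→8]: (20.32+13.11)/2 × 4 = 66.86
  [8→12]: (13.11+8.45)/2 × 4 = 43.12
  Sum = 212.275 mcg/mL·hr
k_e = ln2 / t½ = 0.693147 / 6.32 = 0.1097 hr^-1
Extrapolated tail: C_last / k_e = 8.45 / 0.1097 = 77.028
AUC_0→∞ = 212.275 + 77.028 = 289.303 mcg/mL·hr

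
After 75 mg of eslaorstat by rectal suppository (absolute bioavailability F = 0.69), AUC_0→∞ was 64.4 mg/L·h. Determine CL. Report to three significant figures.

CL = 0.804 L/h

CL = F × Dose / AUC_0→∞
   = 0.69 × 75 / 64.4 = 0.803571 L/h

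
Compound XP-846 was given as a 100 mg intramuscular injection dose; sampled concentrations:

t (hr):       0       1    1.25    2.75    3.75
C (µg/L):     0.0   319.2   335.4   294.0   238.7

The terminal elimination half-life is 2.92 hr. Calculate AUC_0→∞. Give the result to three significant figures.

Trapezoidal AUC_0→3.75:
  [0→1]: (0.0+319.2)/2 × 1 = 159.6
  [1→1.25]: (319.2+335.4)/2 × 0.25 = 81.825
  [1.25→2.75]: (335.4+294.0)/2 × 1.5 = 472.05
  [2.75→3.75]: (294.0+238.7)/2 × 1 = 266.35
  Sum = 979.825 µg/L·hr
k_e = ln2 / t½ = 0.693147 / 2.92 = 0.2374 hr^-1
Extrapolated tail: C_last / k_e = 238.7 / 0.2374 = 1005.476
AUC_0→∞ = 979.825 + 1005.476 = 1985.301 µg/L·hr

AUC = 1990 µg/L·hr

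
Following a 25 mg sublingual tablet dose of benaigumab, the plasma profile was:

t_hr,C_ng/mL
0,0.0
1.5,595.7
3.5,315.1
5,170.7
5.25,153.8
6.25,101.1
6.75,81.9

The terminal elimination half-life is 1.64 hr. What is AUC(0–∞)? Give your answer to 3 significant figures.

AUC = 2130 ng/mL·hr

Trapezoidal AUC_0→6.75:
  [0→1.5]: (0.0+595.7)/2 × 1.5 = 446.775
  [1.5→3.5]: (595.7+315.1)/2 × 2 = 910.8
  [3.5→5]: (315.1+170.7)/2 × 1.5 = 364.35
  [5→5.25]: (170.7+153.8)/2 × 0.25 = 40.5625
  [5.25→6.25]: (153.8+101.1)/2 × 1 = 127.45
  [6.25→6.75]: (101.1+81.9)/2 × 0.5 = 45.75
  Sum = 1935.6875 ng/mL·hr
k_e = ln2 / t½ = 0.693147 / 1.64 = 0.4227 hr^-1
Extrapolated tail: C_last / k_e = 81.9 / 0.4227 = 193.754
AUC_0→∞ = 1935.6875 + 193.754 = 2129.4415 ng/mL·hr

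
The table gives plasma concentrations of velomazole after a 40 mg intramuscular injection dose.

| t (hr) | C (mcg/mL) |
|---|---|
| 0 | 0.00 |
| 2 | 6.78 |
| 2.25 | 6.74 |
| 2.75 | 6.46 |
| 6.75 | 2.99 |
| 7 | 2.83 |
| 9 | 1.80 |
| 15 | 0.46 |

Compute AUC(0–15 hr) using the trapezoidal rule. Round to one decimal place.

AUC = 42.8 mcg/mL·hr

Trapezoidal AUC_0→15:
  [0→2]: (0.00+6.78)/2 × 2 = 6.78
  [2→2.25]: (6.78+6.74)/2 × 0.25 = 1.69
  [2.25→2.75]: (6.74+6.46)/2 × 0.5 = 3.3
  [2.75→6.75]: (6.46+2.99)/2 × 4 = 18.9
  [6.75→7]: (2.99+2.83)/2 × 0.25 = 0.7275
  [7→9]: (2.83+1.80)/2 × 2 = 4.63
  [9→15]: (1.80+0.46)/2 × 6 = 6.78
  Sum = 42.8075 mcg/mL·hr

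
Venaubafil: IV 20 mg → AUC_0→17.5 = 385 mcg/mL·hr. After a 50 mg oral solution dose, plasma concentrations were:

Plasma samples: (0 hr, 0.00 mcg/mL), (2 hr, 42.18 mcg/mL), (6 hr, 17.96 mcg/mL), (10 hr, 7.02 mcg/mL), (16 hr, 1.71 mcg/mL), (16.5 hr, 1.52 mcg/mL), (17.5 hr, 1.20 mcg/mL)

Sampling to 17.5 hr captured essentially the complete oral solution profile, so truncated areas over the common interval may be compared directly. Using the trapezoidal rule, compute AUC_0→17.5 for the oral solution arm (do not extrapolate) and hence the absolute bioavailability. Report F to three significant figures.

F = 0.250

Trapezoidal AUC_0→17.5 (oral solution):
  [0→2]: (0.00+42.18)/2 × 2 = 42.18
  [2→6]: (42.18+17.96)/2 × 4 = 120.28
  [6→10]: (17.96+7.02)/2 × 4 = 49.96
  [10→16]: (7.02+1.71)/2 × 6 = 26.19
  [16→16.5]: (1.71+1.52)/2 × 0.5 = 0.8075
  [16.5→17.5]: (1.52+1.20)/2 × 1 = 1.36
  Sum = 240.7775 mcg/mL·hr
F = (AUC_ev/D_ev)/(AUC_iv/D_iv) = (240.7775/50)/(385/20) = 4.81555/19.25 = 0.2502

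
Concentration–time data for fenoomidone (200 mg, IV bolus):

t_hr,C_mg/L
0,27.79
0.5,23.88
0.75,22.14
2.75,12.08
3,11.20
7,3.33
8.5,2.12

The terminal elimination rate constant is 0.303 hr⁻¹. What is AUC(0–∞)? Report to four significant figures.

AUC = 95.94 mg/L·hr

Trapezoidal AUC_0→8.5:
  [0→0.5]: (27.79+23.88)/2 × 0.5 = 12.9175
  [0.5→0.75]: (23.88+22.14)/2 × 0.25 = 5.7525
  [0.75→2.75]: (22.14+12.08)/2 × 2 = 34.22
  [2.75→3]: (12.08+11.20)/2 × 0.25 = 2.91
  [3→7]: (11.20+3.33)/2 × 4 = 29.06
  [7→8.5]: (3.33+2.12)/2 × 1.5 = 4.0875
  Sum = 88.9475 mg/L·hr
Extrapolated tail: C_last / k_e = 2.12 / 0.303 = 6.997
AUC_0→∞ = 88.9475 + 6.997 = 95.9445 mg/L·hr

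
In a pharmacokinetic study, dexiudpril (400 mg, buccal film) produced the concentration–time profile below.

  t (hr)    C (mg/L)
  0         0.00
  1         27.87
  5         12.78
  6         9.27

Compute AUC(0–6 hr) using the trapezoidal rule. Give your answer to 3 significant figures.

AUC = 106 mg/L·hr

Trapezoidal AUC_0→6:
  [0→1]: (0.00+27.87)/2 × 1 = 13.935
  [1→5]: (27.87+12.78)/2 × 4 = 81.3
  [5→6]: (12.78+9.27)/2 × 1 = 11.025
  Sum = 106.26 mg/L·hr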